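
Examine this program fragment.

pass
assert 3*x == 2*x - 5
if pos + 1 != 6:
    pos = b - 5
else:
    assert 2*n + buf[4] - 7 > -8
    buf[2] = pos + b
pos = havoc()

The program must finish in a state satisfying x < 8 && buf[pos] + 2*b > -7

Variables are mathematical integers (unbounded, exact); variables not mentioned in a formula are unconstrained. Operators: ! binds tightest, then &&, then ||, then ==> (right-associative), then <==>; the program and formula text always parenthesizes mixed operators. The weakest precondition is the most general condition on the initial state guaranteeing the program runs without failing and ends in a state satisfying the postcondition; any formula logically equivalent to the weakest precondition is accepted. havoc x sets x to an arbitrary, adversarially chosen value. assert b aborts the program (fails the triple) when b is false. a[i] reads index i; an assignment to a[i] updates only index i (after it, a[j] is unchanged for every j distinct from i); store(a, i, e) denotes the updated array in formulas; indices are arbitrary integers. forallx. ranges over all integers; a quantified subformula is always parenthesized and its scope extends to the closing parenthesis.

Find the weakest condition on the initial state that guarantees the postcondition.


Working backward. After the program, x < 8 && buf[pos] + 2*b > -7 must hold.
Before havoc pos: forall pos_1. (x < 8 && buf[pos_1] + 2*b > -7)
Then branch requires forall pos_1. (x < 8 && buf[pos_1] + 2*b > -7); else branch requires buf[4] + 2*n > -1 && (forall pos_1. (x < 8 && store(buf, 2, b + pos)[pos_1] + 2*b > -7)).
Before the if: (pos != 5 ==> (forall pos_1. (x < 8 && buf[pos_1] + 2*b > -7))) && ((!(pos != 5)) ==> (buf[4] + 2*n > -1 && (forall pos_1. (x < 8 && store(buf, 2, b + pos)[pos_1] + 2*b > -7))))
Before assert 3*x == 2*x - 5: x == -5 && (pos != 5 ==> (forall pos_1. (x < 8 && buf[pos_1] + 2*b > -7))) && ((!(pos != 5)) ==> (buf[4] + 2*n > -1 && (forall pos_1. (x < 8 && store(buf, 2, b + pos)[pos_1] + 2*b > -7))))
Before skip: x == -5 && (pos != 5 ==> (forall pos_1. (x < 8 && buf[pos_1] + 2*b > -7))) && ((!(pos != 5)) ==> (buf[4] + 2*n > -1 && (forall pos_1. (x < 8 && store(buf, 2, b + pos)[pos_1] + 2*b > -7))))
Answer: WP = x == -5 && (pos != 5 ==> (forall pos_1. (x < 8 && buf[pos_1] + 2*b > -7))) && ((!(pos != 5)) ==> (buf[4] + 2*n > -1 && (forall pos_1. (x < 8 && store(buf, 2, b + pos)[pos_1] + 2*b > -7))))


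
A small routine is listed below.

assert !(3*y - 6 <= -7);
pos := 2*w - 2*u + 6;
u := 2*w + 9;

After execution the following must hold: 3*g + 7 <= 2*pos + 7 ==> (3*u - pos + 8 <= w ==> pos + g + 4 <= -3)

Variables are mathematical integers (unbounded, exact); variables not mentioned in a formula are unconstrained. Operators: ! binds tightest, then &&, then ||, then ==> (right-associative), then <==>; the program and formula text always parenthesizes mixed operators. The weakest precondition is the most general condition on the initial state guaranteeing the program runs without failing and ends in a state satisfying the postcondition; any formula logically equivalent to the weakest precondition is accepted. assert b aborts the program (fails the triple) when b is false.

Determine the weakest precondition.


Working backward. After the program, the postcondition 3*g + 7 <= 2*pos + 7 ==> (3*u - pos + 8 <= w ==> pos + g + 4 <= -3) must hold; in canonical form it is 3*g <= 2*pos ==> (3*u <= pos + w - 8 ==> g + pos <= -7).
Before u := 2*w + 9: 3*g <= 2*pos ==> (5*w <= pos - 35 ==> g + pos <= -7)
Before pos := 2*w - 2*u + 6: 3*g + 4*u <= 4*w + 12 ==> (2*u + 3*w <= -29 ==> g + 2*w <= 2*u - 13)
Before assert !(3*y - 6 <= -7): (!(3*y <= -1)) && (3*g + 4*u <= 4*w + 12 ==> (2*u + 3*w <= -29 ==> g + 2*w <= 2*u - 13))
Answer: WP = (!(3*y <= -1)) && (3*g + 4*u <= 4*w + 12 ==> (2*u + 3*w <= -29 ==> g + 2*w <= 2*u - 13))


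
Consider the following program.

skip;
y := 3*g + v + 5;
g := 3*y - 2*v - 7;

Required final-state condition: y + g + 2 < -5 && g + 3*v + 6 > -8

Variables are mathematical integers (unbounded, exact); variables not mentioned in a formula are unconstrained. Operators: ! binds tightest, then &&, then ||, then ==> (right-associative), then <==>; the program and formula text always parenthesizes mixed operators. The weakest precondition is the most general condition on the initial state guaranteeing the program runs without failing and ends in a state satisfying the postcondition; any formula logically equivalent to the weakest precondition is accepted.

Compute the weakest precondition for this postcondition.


Working backward. After the program, the postcondition y + g + 2 < -5 && g + 3*v + 6 > -8 must hold; in canonical form it is g + y < -7 && g + 3*v > -14.
Before g := 3*y - 2*v - 7: 4*y < 2*v && v + 3*y > -7
Before y := 3*g + v + 5: 12*g + 2*v < -20 && 9*g + 4*v > -22
Before skip: 12*g + 2*v < -20 && 9*g + 4*v > -22
Answer: WP = 12*g + 2*v < -20 && 9*g + 4*v > -22


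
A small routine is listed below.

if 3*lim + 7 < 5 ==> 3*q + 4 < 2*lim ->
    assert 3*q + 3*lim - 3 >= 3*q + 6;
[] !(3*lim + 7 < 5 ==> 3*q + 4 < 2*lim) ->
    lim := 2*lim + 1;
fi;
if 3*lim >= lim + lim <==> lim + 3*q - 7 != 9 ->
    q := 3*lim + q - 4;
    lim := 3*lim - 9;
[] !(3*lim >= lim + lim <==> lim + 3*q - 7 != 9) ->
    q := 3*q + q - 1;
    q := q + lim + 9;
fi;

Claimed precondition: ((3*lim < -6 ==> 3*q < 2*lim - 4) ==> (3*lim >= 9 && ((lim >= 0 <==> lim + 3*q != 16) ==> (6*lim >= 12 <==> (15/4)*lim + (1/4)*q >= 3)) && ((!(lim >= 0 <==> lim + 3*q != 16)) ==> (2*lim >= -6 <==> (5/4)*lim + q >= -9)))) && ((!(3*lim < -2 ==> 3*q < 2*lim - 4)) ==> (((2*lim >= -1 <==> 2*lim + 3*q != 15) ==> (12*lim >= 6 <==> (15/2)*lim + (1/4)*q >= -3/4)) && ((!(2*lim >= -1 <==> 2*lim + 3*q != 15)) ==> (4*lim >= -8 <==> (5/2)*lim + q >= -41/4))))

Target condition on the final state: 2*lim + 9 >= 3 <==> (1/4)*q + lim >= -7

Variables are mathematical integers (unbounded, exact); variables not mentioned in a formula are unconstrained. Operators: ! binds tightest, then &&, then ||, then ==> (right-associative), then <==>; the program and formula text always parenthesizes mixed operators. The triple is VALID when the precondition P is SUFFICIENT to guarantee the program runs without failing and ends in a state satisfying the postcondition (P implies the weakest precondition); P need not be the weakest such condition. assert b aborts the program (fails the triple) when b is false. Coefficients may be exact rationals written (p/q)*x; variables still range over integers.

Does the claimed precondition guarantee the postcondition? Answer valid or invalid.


Working backward. After the program, the postcondition 2*lim + 9 >= 3 <==> (1/4)*q + lim >= -7 must hold; in canonical form it is 2*lim >= -6 <==> lim + (1/4)*q >= -7.
Then branch requires 6*lim >= 12 <==> (15/4)*lim + (1/4)*q >= 3; else branch requires 2*lim >= -6 <==> (5/4)*lim + q >= -9.
Before the if: ((lim >= 0 <==> lim + 3*q != 16) ==> (6*lim >= 12 <==> (15/4)*lim + (1/4)*q >= 3)) && ((!(lim >= 0 <==> lim + 3*q != 16)) ==> (2*lim >= -6 <==> (5/4)*lim + q >= -9))
Then branch requires 3*lim >= 9 && ((lim >= 0 <==> lim + 3*q != 16) ==> (6*lim >= 12 <==> (15/4)*lim + (1/4)*q >= 3)) && ((!(lim >= 0 <==> lim + 3*q != 16)) ==> (2*lim >= -6 <==> (5/4)*lim + q >= -9)); else branch requires ((2*lim >= -1 <==> 2*lim + 3*q != 15) ==> (12*lim >= 6 <==> (15/2)*lim + (1/4)*q >= -3/4)) && ((!(2*lim >= -1 <==> 2*lim + 3*q != 15)) ==> (4*lim >= -8 <==> (5/2)*lim + q >= -41/4)).
Before the if: ((3*lim < -2 ==> 3*q < 2*lim - 4) ==> (3*lim >= 9 && ((lim >= 0 <==> lim + 3*q != 16) ==> (6*lim >= 12 <==> (15/4)*lim + (1/4)*q >= 3)) && ((!(lim >= 0 <==> lim + 3*q != 16)) ==> (2*lim >= -6 <==> (5/4)*lim + q >= -9)))) && ((!(3*lim < -2 ==> 3*q < 2*lim - 4)) ==> (((2*lim >= -1 <==> 2*lim + 3*q != 15) ==> (12*lim >= 6 <==> (15/2)*lim + (1/4)*q >= -3/4)) && ((!(2*lim >= -1 <==> 2*lim + 3*q != 15)) ==> (4*lim >= -8 <==> (5/2)*lim + q >= -41/4))))
The weakest precondition is ((3*lim < -2 ==> 3*q < 2*lim - 4) ==> (3*lim >= 9 && ((lim >= 0 <==> lim + 3*q != 16) ==> (6*lim >= 12 <==> (15/4)*lim + (1/4)*q >= 3)) && ((!(lim >= 0 <==> lim + 3*q != 16)) ==> (2*lim >= -6 <==> (5/4)*lim + q >= -9)))) && ((!(3*lim < -2 ==> 3*q < 2*lim - 4)) ==> (((2*lim >= -1 <==> 2*lim + 3*q != 15) ==> (12*lim >= 6 <==> (15/2)*lim + (1/4)*q >= -3/4)) && ((!(2*lim >= -1 <==> 2*lim + 3*q != 15)) ==> (4*lim >= -8 <==> (5/2)*lim + q >= -41/4)))).
Check whether ((3*lim < -6 ==> 3*q < 2*lim - 4) ==> (3*lim >= 9 && ((lim >= 0 <==> lim + 3*q != 16) ==> (6*lim >= 12 <==> (15/4)*lim + (1/4)*q >= 3)) && ((!(lim >= 0 <==> lim + 3*q != 16)) ==> (2*lim >= -6 <==> (5/4)*lim + q >= -9)))) && ((!(3*lim < -2 ==> 3*q < 2*lim - 4)) ==> (((2*lim >= -1 <==> 2*lim + 3*q != 15) ==> (12*lim >= 6 <==> (15/2)*lim + (1/4)*q >= -3/4)) && ((!(2*lim >= -1 <==> 2*lim + 3*q != 15)) ==> (4*lim >= -8 <==> (5/2)*lim + q >= -41/4)))) implies it.
Every state satisfying the precondition satisfies the weakest precondition: the implication holds.
Answer: valid


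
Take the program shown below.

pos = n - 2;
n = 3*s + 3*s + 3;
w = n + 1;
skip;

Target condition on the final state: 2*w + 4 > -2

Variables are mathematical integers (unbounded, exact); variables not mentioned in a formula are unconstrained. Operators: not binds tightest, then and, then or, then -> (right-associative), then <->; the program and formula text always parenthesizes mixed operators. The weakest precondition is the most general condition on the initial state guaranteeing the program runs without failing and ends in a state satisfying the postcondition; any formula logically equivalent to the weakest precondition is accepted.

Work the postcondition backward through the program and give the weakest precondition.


Working backward. After the program, the postcondition 2*w + 4 > -2 must hold; in canonical form it is 2*w > -6.
Before skip: 2*w > -6
Before w := n + 1: 2*n > -8
Before n := 3*s + 3*s + 3: 12*s > -14
Before pos := n - 2: 12*s > -14
Answer: WP = 12*s > -14


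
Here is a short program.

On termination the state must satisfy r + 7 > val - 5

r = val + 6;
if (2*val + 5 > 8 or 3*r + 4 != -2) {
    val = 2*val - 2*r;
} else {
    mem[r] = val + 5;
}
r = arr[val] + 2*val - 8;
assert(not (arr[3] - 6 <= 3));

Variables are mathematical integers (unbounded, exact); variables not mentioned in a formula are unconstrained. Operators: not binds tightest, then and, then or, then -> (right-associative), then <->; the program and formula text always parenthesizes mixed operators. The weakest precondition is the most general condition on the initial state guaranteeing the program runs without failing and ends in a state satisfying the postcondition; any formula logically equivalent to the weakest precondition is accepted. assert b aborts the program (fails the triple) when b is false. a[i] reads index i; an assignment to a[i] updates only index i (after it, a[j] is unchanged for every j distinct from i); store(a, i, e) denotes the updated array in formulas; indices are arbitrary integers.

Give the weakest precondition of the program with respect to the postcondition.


Working backward. After the program, the postcondition r + 7 > val - 5 must hold; in canonical form it is r > val - 12.
Before assert not (arr[3] - 6 <= 3): (not (arr[3] <= 9)) and r > val - 12
Before r := arr[val] + 2*val - 8: (not (arr[3] <= 9)) and arr[val] + val > -4
Then branch requires (not (arr[3] <= 9)) and arr[-2*r + 2*val] + 2*val > 2*r - 4; else branch requires (not (arr[3] <= 9)) and arr[val] + val > -4.
Before the if: ((2*val > 3 or 3*r != -6) -> ((not (arr[3] <= 9)) and arr[-2*r + 2*val] + 2*val > 2*r - 4)) and ((not (2*val > 3 or 3*r != -6)) -> ((not (arr[3] <= 9)) and arr[val] + val > -4))
Before r := val + 6: ((2*val > 3 or 3*val != -24) -> ((not (arr[3] <= 9)) and arr[-12] > 8)) and ((not (2*val > 3 or 3*val != -24)) -> ((not (arr[3] <= 9)) and arr[val] + val > -4))
Answer: WP = ((2*val > 3 or 3*val != -24) -> ((not (arr[3] <= 9)) and arr[-12] > 8)) and ((not (2*val > 3 or 3*val != -24)) -> ((not (arr[3] <= 9)) and arr[val] + val > -4))


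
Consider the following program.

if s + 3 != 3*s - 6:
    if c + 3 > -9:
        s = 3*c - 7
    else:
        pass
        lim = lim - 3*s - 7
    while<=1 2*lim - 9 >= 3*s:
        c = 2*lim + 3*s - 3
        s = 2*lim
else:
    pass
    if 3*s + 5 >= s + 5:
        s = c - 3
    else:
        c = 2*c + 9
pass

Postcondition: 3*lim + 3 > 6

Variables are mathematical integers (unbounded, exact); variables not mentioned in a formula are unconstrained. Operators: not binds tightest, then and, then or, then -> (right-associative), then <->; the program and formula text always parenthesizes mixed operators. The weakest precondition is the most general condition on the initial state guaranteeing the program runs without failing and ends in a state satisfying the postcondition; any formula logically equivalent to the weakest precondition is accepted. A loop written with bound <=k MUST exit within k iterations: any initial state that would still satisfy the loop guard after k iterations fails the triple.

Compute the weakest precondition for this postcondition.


Working backward. After the program, the postcondition 3*lim + 3 > 6 must hold; in canonical form it is 3*lim > 3.
Before skip: 3*lim > 3
Then branch requires (c > -12 -> ((2*lim >= 9*c - 12 -> ((not (4*lim <= -9)) and 3*lim > 3)) and ((not (2*lim >= 9*c - 12)) -> 3*lim > 3))) and ((not (c > -12)) -> ((2*lim >= 9*s + 23 -> ((not (12*s >= 4*lim - 19)) and 3*lim > 9*s + 24)) and ((not (2*lim >= 9*s + 23)) -> 3*lim > 9*s + 24))); else branch requires (2*s >= 0 -> 3*lim > 3) and ((not (2*s >= 0)) -> 3*lim > 3).
Before the if: (2*s != 9 -> ((c > -12 -> ((2*lim >= 9*c - 12 -> ((not (4*lim <= -9)) and 3*lim > 3)) and ((not (2*lim >= 9*c - 12)) -> 3*lim > 3))) and ((not (c > -12)) -> ((2*lim >= 9*s + 23 -> ((not (12*s >= 4*lim - 19)) and 3*lim > 9*s + 24)) and ((not (2*lim >= 9*s + 23)) -> 3*lim > 9*s + 24))))) and ((not (2*s != 9)) -> ((2*s >= 0 -> 3*lim > 3) and ((not (2*s >= 0)) -> 3*lim > 3)))
Answer: WP = (2*s != 9 -> ((c > -12 -> ((2*lim >= 9*c - 12 -> ((not (4*lim <= -9)) and 3*lim > 3)) and ((not (2*lim >= 9*c - 12)) -> 3*lim > 3))) and ((not (c > -12)) -> ((2*lim >= 9*s + 23 -> ((not (12*s >= 4*lim - 19)) and 3*lim > 9*s + 24)) and ((not (2*lim >= 9*s + 23)) -> 3*lim > 9*s + 24))))) and ((not (2*s != 9)) -> ((2*s >= 0 -> 3*lim > 3) and ((not (2*s >= 0)) -> 3*lim > 3)))


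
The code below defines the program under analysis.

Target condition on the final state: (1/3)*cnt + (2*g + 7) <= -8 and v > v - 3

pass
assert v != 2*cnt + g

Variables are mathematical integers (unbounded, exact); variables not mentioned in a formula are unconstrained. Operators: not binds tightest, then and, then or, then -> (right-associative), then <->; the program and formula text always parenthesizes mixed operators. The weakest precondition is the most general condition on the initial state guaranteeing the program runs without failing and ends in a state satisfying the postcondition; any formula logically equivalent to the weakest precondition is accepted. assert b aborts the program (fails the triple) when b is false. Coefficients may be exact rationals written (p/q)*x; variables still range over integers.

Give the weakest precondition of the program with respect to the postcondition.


Working backward. After the program, the postcondition (1/3)*cnt + (2*g + 7) <= -8 and v > v - 3 must hold; in canonical form it is (1/3)*cnt + 2*g <= -15.
Before assert v != 2*cnt + g: v != 2*cnt + g and (1/3)*cnt + 2*g <= -15
Before skip: v != 2*cnt + g and (1/3)*cnt + 2*g <= -15
Answer: WP = v != 2*cnt + g and (1/3)*cnt + 2*g <= -15


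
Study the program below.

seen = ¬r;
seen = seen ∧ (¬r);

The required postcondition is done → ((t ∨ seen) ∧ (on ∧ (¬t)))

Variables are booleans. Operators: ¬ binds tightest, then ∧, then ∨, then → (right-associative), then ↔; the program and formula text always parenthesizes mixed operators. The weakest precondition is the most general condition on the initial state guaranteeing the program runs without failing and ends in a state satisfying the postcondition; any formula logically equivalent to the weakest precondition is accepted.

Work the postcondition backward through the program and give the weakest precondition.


Working backward. After the program, the postcondition done → ((t ∨ seen) ∧ (on ∧ (¬t))) must hold; in canonical form it is done → ((t ∨ seen) ∧ on ∧ (¬t)).
Before seen := seen ∧ (¬r): done → ((t ∨ (seen ∧ (¬r))) ∧ on ∧ (¬t))
Before seen := ¬r: done → ((t ∨ (¬r)) ∧ on ∧ (¬t))
Answer: WP = done → ((t ∨ (¬r)) ∧ on ∧ (¬t))


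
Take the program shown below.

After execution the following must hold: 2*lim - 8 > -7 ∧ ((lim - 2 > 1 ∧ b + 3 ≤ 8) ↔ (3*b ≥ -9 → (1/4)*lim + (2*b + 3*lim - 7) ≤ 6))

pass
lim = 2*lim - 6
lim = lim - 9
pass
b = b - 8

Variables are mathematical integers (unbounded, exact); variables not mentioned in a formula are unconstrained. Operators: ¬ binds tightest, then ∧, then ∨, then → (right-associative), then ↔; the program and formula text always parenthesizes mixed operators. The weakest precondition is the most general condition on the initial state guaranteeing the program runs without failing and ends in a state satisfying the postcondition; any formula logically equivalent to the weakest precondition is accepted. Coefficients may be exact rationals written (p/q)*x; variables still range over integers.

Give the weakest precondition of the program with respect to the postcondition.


Working backward. After the program, the postcondition 2*lim - 8 > -7 ∧ ((lim - 2 > 1 ∧ b + 3 ≤ 8) ↔ (3*b ≥ -9 → (1/4)*lim + (2*b + 3*lim - 7) ≤ 6)) must hold; in canonical form it is 2*lim > 1 ∧ ((lim > 3 ∧ b ≤ 5) ↔ (3*b ≥ -9 → 2*b + (13/4)*lim ≤ 13)).
Before b := b - 8: 2*lim > 1 ∧ ((lim > 3 ∧ b ≤ 13) ↔ (3*b ≥ 15 → 2*b + (13/4)*lim ≤ 29))
Before skip: 2*lim > 1 ∧ ((lim > 3 ∧ b ≤ 13) ↔ (3*b ≥ 15 → 2*b + (13/4)*lim ≤ 29))
Before lim := lim - 9: 2*lim > 19 ∧ ((lim > 12 ∧ b ≤ 13) ↔ (3*b ≥ 15 → 2*b + (13/4)*lim ≤ 233/4))
Before lim := 2*lim - 6: 4*lim > 31 ∧ ((2*lim > 18 ∧ b ≤ 13) ↔ (3*b ≥ 15 → 2*b + (13/2)*lim ≤ 311/4))
Before skip: 4*lim > 31 ∧ ((2*lim > 18 ∧ b ≤ 13) ↔ (3*b ≥ 15 → 2*b + (13/2)*lim ≤ 311/4))
Answer: WP = 4*lim > 31 ∧ ((2*lim > 18 ∧ b ≤ 13) ↔ (3*b ≥ 15 → 2*b + (13/2)*lim ≤ 311/4))


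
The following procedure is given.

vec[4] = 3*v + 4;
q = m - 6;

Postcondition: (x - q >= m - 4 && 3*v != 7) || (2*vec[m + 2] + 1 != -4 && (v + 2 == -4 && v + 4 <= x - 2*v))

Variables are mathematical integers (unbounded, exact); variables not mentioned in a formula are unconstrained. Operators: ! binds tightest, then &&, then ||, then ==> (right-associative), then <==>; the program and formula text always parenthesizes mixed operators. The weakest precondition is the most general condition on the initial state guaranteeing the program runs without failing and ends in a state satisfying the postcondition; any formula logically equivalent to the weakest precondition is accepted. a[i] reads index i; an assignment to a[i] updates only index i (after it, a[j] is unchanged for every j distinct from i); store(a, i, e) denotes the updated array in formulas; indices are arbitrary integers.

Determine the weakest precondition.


Working backward. After the program, the postcondition (x - q >= m - 4 && 3*v != 7) || (2*vec[m + 2] + 1 != -4 && (v + 2 == -4 && v + 4 <= x - 2*v)) must hold; in canonical form it is (x >= m + q - 4 && 3*v != 7) || (2*vec[m + 2] != -5 && v == -6 && 3*v <= x - 4).
Before q := m - 6: (x >= 2*m - 10 && 3*v != 7) || (2*vec[m + 2] != -5 && v == -6 && 3*v <= x - 4)
Before vec[4] := 3*v + 4: (x >= 2*m - 10 && 3*v != 7) || (2*store(vec, 4, 3*v + 4)[m + 2] != -5 && v == -6 && 3*v <= x - 4)
Answer: WP = (x >= 2*m - 10 && 3*v != 7) || (2*store(vec, 4, 3*v + 4)[m + 2] != -5 && v == -6 && 3*v <= x - 4)


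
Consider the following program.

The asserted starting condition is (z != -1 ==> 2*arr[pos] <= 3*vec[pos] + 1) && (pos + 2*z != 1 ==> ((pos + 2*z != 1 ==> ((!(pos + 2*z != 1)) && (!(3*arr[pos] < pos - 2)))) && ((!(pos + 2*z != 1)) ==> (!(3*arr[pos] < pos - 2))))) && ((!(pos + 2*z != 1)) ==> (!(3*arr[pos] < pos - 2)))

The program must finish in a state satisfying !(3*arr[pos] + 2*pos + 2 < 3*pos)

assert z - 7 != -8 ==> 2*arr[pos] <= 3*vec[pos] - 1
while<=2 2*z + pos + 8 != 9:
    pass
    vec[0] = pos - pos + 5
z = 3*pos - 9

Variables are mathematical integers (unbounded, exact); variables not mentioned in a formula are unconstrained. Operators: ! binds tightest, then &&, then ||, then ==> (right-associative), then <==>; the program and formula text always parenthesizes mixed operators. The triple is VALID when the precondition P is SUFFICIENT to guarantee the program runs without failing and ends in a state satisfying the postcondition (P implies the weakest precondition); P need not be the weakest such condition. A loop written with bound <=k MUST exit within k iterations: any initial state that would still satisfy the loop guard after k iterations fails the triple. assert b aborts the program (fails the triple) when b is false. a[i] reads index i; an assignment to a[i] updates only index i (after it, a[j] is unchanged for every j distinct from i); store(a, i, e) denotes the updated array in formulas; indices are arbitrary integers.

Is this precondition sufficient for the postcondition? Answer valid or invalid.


Working backward. After the program, the postcondition !(3*arr[pos] + 2*pos + 2 < 3*pos) must hold; in canonical form it is !(3*arr[pos] < pos - 2).
Before z := 3*pos - 9: !(3*arr[pos] < pos - 2)
Before the loop (bound <=2), unroll the exhaustion recursion (WP_0 = exit-now case; WP_j = one more guarded iteration, up to j = 2):
  WP_0: (!(pos + 2*z != 1)) && (!(3*arr[pos] < pos - 2))
  WP_1: (pos + 2*z != 1 ==> ((!(pos + 2*z != 1)) && (!(3*arr[pos] < pos - 2)))) && ((!(pos + 2*z != 1)) ==> (!(3*arr[pos] < pos - 2)))
  WP_2: (pos + 2*z != 1 ==> ((pos + 2*z != 1 ==> ((!(pos + 2*z != 1)) && (!(3*arr[pos] < pos - 2)))) && ((!(pos + 2*z != 1)) ==> (!(3*arr[pos] < pos - 2))))) && ((!(pos + 2*z != 1)) ==> (!(3*arr[pos] < pos - 2)))
So before the loop: (pos + 2*z != 1 ==> ((pos + 2*z != 1 ==> ((!(pos + 2*z != 1)) && (!(3*arr[pos] < pos - 2)))) && ((!(pos + 2*z != 1)) ==> (!(3*arr[pos] < pos - 2))))) && ((!(pos + 2*z != 1)) ==> (!(3*arr[pos] < pos - 2)))
Before assert z - 7 != -8 ==> 2*arr[pos] <= 3*vec[pos] - 1: (z != -1 ==> 2*arr[pos] <= 3*vec[pos] - 1) && (pos + 2*z != 1 ==> ((pos + 2*z != 1 ==> ((!(pos + 2*z != 1)) && (!(3*arr[pos] < pos - 2)))) && ((!(pos + 2*z != 1)) ==> (!(3*arr[pos] < pos - 2))))) && ((!(pos + 2*z != 1)) ==> (!(3*arr[pos] < pos - 2)))
The weakest precondition is (z != -1 ==> 2*arr[pos] <= 3*vec[pos] - 1) && (pos + 2*z != 1 ==> ((pos + 2*z != 1 ==> ((!(pos + 2*z != 1)) && (!(3*arr[pos] < pos - 2)))) && ((!(pos + 2*z != 1)) ==> (!(3*arr[pos] < pos - 2))))) && ((!(pos + 2*z != 1)) ==> (!(3*arr[pos] < pos - 2))).
Check whether (z != -1 ==> 2*arr[pos] <= 3*vec[pos] + 1) && (pos + 2*z != 1 ==> ((pos + 2*z != 1 ==> ((!(pos + 2*z != 1)) && (!(3*arr[pos] < pos - 2)))) && ((!(pos + 2*z != 1)) ==> (!(3*arr[pos] < pos - 2))))) && ((!(pos + 2*z != 1)) ==> (!(3*arr[pos] < pos - 2))) implies it.
Countermodel: at the initial state arr = {[17] = 5, elsewhere 5}, pos = 17, vec = {[17] = 3, elsewhere 3}, z = -8, the precondition holds but the weakest precondition fails.
Answer: invalid


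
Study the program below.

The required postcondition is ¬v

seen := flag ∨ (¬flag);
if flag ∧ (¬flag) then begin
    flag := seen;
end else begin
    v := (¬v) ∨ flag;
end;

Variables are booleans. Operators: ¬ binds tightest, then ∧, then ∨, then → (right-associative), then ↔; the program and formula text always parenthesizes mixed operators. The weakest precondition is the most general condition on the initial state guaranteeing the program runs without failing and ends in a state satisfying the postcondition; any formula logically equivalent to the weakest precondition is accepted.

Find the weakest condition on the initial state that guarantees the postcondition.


Working backward. After the program, ¬v must hold.
Then branch requires ¬v; else branch requires ¬((¬v) ∨ flag).
Before the if: ¬((¬v) ∨ flag)
Before seen := flag ∨ (¬flag): ¬((¬v) ∨ flag)
Answer: WP = ¬((¬v) ∨ flag)


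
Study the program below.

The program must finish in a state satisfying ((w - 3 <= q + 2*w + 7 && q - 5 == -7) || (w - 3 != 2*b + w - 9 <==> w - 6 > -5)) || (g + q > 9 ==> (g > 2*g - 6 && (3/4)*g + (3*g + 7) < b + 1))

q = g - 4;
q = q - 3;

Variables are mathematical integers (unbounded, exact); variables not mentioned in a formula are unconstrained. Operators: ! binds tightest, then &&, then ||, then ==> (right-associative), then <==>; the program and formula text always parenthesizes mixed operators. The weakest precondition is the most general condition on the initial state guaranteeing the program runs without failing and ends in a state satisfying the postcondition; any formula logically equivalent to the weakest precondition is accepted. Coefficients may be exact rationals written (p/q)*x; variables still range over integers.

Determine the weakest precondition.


Working backward. After the program, the postcondition ((w - 3 <= q + 2*w + 7 && q - 5 == -7) || (w - 3 != 2*b + w - 9 <==> w - 6 > -5)) || (g + q > 9 ==> (g > 2*g - 6 && (3/4)*g + (3*g + 7) < b + 1)) must hold; in canonical form it is (q + w >= -10 && q == -2) || (2*b != 6 <==> w > 1) || (g + q > 9 ==> (g < 6 && (15/4)*g < b - 6)).
Before q := q - 3: (q + w >= -7 && q == 1) || (2*b != 6 <==> w > 1) || (g + q > 12 ==> (g < 6 && (15/4)*g < b - 6))
Before q := g - 4: (g + w >= -3 && g == 5) || (2*b != 6 <==> w > 1) || (2*g > 16 ==> (g < 6 && (15/4)*g < b - 6))
Answer: WP = (g + w >= -3 && g == 5) || (2*b != 6 <==> w > 1) || (2*g > 16 ==> (g < 6 && (15/4)*g < b - 6))


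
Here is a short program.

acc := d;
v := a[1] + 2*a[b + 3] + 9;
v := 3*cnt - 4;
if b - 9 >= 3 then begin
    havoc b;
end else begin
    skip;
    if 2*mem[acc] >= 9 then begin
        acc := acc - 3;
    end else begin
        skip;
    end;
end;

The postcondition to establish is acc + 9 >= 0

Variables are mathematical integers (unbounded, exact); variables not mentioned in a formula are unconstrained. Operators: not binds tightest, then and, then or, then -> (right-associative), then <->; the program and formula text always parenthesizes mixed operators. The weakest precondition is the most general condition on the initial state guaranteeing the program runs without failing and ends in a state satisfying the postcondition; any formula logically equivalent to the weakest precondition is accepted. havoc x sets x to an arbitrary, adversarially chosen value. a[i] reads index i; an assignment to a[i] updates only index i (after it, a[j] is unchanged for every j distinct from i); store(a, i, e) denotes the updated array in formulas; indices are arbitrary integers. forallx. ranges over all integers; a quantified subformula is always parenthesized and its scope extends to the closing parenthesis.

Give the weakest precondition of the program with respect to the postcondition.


Working backward. After the program, the postcondition acc + 9 >= 0 must hold; in canonical form it is acc >= -9.
Then branch requires acc >= -9; else branch requires (2*mem[acc] >= 9 -> acc >= -6) and ((not (2*mem[acc] >= 9)) -> acc >= -9).
Before the if: (b >= 12 -> acc >= -9) and ((not (b >= 12)) -> ((2*mem[acc] >= 9 -> acc >= -6) and ((not (2*mem[acc] >= 9)) -> acc >= -9)))
Before v := 3*cnt - 4: (b >= 12 -> acc >= -9) and ((not (b >= 12)) -> ((2*mem[acc] >= 9 -> acc >= -6) and ((not (2*mem[acc] >= 9)) -> acc >= -9)))
Before v := a[1] + 2*a[b + 3] + 9: (b >= 12 -> acc >= -9) and ((not (b >= 12)) -> ((2*mem[acc] >= 9 -> acc >= -6) and ((not (2*mem[acc] >= 9)) -> acc >= -9)))
Before acc := d: (b >= 12 -> d >= -9) and ((not (b >= 12)) -> ((2*mem[d] >= 9 -> d >= -6) and ((not (2*mem[d] >= 9)) -> d >= -9)))
Answer: WP = (b >= 12 -> d >= -9) and ((not (b >= 12)) -> ((2*mem[d] >= 9 -> d >= -6) and ((not (2*mem[d] >= 9)) -> d >= -9)))


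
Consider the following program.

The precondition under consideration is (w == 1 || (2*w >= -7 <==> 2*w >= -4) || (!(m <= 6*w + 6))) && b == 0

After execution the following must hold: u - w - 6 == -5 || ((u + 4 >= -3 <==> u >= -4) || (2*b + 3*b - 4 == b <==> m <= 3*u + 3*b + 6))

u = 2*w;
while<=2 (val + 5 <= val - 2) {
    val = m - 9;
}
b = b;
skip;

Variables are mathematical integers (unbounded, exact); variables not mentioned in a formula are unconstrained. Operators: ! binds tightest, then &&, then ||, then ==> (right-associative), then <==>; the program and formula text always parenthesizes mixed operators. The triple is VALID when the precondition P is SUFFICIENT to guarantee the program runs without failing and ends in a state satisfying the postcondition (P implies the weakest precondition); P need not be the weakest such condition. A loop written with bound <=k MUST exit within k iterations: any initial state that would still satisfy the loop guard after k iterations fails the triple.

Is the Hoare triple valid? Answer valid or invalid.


Working backward. After the program, the postcondition u - w - 6 == -5 || ((u + 4 >= -3 <==> u >= -4) || (2*b + 3*b - 4 == b <==> m <= 3*u + 3*b + 6)) must hold; in canonical form it is u == w + 1 || (u >= -7 <==> u >= -4) || (4*b == 4 <==> m <= 3*b + 3*u + 6).
Before skip: u == w + 1 || (u >= -7 <==> u >= -4) || (4*b == 4 <==> m <= 3*b + 3*u + 6)
Before b := b: u == w + 1 || (u >= -7 <==> u >= -4) || (4*b == 4 <==> m <= 3*b + 3*u + 6)
Before the loop (bound <=2), unroll the exhaustion recursion (WP_0 = exit-now case; WP_j = one more guarded iteration, up to j = 2):
  WP_0: u == w + 1 || (u >= -7 <==> u >= -4) || (4*b == 4 <==> m <= 3*b + 3*u + 6)
  WP_1: u == w + 1 || (u >= -7 <==> u >= -4) || (4*b == 4 <==> m <= 3*b + 3*u + 6)
  WP_2: u == w + 1 || (u >= -7 <==> u >= -4) || (4*b == 4 <==> m <= 3*b + 3*u + 6)
So before the loop: u == w + 1 || (u >= -7 <==> u >= -4) || (4*b == 4 <==> m <= 3*b + 3*u + 6)
Before u := 2*w: w == 1 || (2*w >= -7 <==> 2*w >= -4) || (4*b == 4 <==> m <= 3*b + 6*w + 6)
The weakest precondition is w == 1 || (2*w >= -7 <==> 2*w >= -4) || (4*b == 4 <==> m <= 3*b + 6*w + 6).
Check whether (w == 1 || (2*w >= -7 <==> 2*w >= -4) || (!(m <= 6*w + 6))) && b == 0 implies it.
Every state satisfying the precondition satisfies the weakest precondition: the implication holds.
Answer: valid


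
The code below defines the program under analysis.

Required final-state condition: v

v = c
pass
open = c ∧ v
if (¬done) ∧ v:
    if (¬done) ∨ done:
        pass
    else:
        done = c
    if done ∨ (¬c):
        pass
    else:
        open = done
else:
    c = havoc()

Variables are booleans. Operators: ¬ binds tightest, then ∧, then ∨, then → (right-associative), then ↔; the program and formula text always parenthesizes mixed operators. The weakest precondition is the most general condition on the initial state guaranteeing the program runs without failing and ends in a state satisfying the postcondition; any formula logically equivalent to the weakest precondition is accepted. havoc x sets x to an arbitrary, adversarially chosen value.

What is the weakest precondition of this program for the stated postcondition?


Working backward. After the program, v must hold.
Then branch requires ((done ∨ (¬c)) → v) ∧ ((¬(done ∨ (¬c))) → v); else branch requires v.
Before the if: (((¬done) ∧ v) → (((done ∨ (¬c)) → v) ∧ ((¬(done ∨ (¬c))) → v))) ∧ ((¬((¬done) ∧ v)) → v)
Before open := c ∧ v: (((¬done) ∧ v) → (((done ∨ (¬c)) → v) ∧ ((¬(done ∨ (¬c))) → v))) ∧ ((¬((¬done) ∧ v)) → v)
Before skip: (((¬done) ∧ v) → (((done ∨ (¬c)) → v) ∧ ((¬(done ∨ (¬c))) → v))) ∧ ((¬((¬done) ∧ v)) → v)
Before v := c: (((¬done) ∧ c) → (((done ∨ (¬c)) → c) ∧ ((¬(done ∨ (¬c))) → c))) ∧ ((¬((¬done) ∧ c)) → c)
Answer: WP = (((¬done) ∧ c) → (((done ∨ (¬c)) → c) ∧ ((¬(done ∨ (¬c))) → c))) ∧ ((¬((¬done) ∧ c)) → c)


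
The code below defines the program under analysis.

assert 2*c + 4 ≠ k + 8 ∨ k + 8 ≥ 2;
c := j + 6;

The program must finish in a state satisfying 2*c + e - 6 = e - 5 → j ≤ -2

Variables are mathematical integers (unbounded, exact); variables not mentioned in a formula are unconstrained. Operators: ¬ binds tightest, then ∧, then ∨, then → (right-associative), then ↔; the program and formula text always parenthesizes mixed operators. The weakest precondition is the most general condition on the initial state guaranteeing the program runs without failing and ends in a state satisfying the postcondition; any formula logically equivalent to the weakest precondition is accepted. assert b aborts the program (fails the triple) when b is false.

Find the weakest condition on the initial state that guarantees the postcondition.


Working backward. After the program, the postcondition 2*c + e - 6 = e - 5 → j ≤ -2 must hold; in canonical form it is 2*c = 1 → j ≤ -2.
Before c := j + 6: 2*j = -11 → j ≤ -2
Before assert 2*c + 4 ≠ k + 8 ∨ k + 8 ≥ 2: (2*c ≠ k + 4 ∨ k ≥ -6) ∧ (2*j = -11 → j ≤ -2)
Answer: WP = (2*c ≠ k + 4 ∨ k ≥ -6) ∧ (2*j = -11 → j ≤ -2)


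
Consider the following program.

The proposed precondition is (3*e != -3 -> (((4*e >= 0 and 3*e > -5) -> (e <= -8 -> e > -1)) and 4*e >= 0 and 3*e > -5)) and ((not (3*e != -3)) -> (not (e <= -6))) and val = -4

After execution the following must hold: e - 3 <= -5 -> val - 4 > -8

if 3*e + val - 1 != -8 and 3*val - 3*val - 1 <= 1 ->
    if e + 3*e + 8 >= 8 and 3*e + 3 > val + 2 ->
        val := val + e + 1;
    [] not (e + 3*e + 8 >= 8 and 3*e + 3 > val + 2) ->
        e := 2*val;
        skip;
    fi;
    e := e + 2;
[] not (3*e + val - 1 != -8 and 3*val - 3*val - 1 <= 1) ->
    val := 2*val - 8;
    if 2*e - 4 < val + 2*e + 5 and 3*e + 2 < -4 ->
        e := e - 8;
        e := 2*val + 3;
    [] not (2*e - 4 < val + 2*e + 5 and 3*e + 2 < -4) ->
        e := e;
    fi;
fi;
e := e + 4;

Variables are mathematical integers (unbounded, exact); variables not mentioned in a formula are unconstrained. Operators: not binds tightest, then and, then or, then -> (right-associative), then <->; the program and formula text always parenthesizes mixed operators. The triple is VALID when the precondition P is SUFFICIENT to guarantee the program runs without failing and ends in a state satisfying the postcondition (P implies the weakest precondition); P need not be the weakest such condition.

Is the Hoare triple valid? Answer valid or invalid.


Working backward. After the program, the postcondition e - 3 <= -5 -> val - 4 > -8 must hold; in canonical form it is e <= -2 -> val > -4.
Before e := e + 4: e <= -6 -> val > -4
Then branch requires ((4*e >= 0 and 3*e > val - 1) -> (e <= -8 -> e + val > -5)) and ((not (4*e >= 0 and 3*e > val - 1)) -> (2*val <= -8 -> val > -4)); else branch requires ((2*val > -1 and 3*e < -6) -> (4*val <= 7 -> 2*val > 4)) and ((not (2*val > -1 and 3*e < -6)) -> (e <= -6 -> 2*val > 4)).
Before the if: (3*e + val != -7 -> (((4*e >= 0 and 3*e > val - 1) -> (e <= -8 -> e + val > -5)) and ((not (4*e >= 0 and 3*e > val - 1)) -> (2*val <= -8 -> val > -4)))) and ((not (3*e + val != -7)) -> (((2*val > -1 and 3*e < -6) -> (4*val <= 7 -> 2*val > 4)) and ((not (2*val > -1 and 3*e < -6)) -> (e <= -6 -> 2*val > 4))))
The weakest precondition is (3*e + val != -7 -> (((4*e >= 0 and 3*e > val - 1) -> (e <= -8 -> e + val > -5)) and ((not (4*e >= 0 and 3*e > val - 1)) -> (2*val <= -8 -> val > -4)))) and ((not (3*e + val != -7)) -> (((2*val > -1 and 3*e < -6) -> (4*val <= 7 -> 2*val > 4)) and ((not (2*val > -1 and 3*e < -6)) -> (e <= -6 -> 2*val > 4)))).
Check whether (3*e != -3 -> (((4*e >= 0 and 3*e > -5) -> (e <= -8 -> e > -1)) and 4*e >= 0 and 3*e > -5)) and ((not (3*e != -3)) -> (not (e <= -6))) and val = -4 implies it.
Every state satisfying the precondition satisfies the weakest precondition: the implication holds.
Answer: valid


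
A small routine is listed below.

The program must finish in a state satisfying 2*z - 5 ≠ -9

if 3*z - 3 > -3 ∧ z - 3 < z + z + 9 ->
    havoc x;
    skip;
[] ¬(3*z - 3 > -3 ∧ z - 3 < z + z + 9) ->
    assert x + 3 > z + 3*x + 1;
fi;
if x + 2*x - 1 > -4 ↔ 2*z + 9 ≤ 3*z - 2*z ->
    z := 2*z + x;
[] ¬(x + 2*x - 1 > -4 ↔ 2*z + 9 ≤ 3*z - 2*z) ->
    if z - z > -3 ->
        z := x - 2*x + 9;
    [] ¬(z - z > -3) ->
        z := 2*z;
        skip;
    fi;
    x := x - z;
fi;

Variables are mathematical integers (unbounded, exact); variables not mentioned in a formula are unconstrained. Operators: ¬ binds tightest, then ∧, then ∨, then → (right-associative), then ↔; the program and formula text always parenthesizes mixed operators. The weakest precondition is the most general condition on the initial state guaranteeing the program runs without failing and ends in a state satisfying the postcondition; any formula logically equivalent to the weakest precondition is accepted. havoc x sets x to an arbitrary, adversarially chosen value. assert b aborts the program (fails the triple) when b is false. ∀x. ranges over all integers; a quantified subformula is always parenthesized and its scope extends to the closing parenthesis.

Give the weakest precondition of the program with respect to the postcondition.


Working backward. After the program, the postcondition 2*z - 5 ≠ -9 must hold; in canonical form it is 2*z ≠ -4.
Then branch requires 2*x + 4*z ≠ -4; else branch requires 2*x ≠ 22.
Before the if: ((3*x > -3 ↔ z ≤ -9) → 2*x + 4*z ≠ -4) ∧ ((¬(3*x > -3 ↔ z ≤ -9)) → 2*x ≠ 22)
Then branch requires ∀x_1. (((3*x_1 > -3 ↔ z ≤ -9) → 2*x_1 + 4*z ≠ -4) ∧ ((¬(3*x_1 > -3 ↔ z ≤ -9)) → 2*x_1 ≠ 22)); else branch requires 2*x + z < 2 ∧ ((3*x > -3 ↔ z ≤ -9) → 2*x + 4*z ≠ -4) ∧ ((¬(3*x > -3 ↔ z ≤ -9)) → 2*x ≠ 22).
Before the if: ((3*z > 0 ∧ z > -12) → (∀x_1. (((3*x_1 > -3 ↔ z ≤ -9) → 2*x_1 + 4*z ≠ -4) ∧ ((¬(3*x_1 > -3 ↔ z ≤ -9)) → 2*x_1 ≠ 22)))) ∧ ((¬(3*z > 0 ∧ z > -12)) → (2*x + z < 2 ∧ ((3*x > -3 ↔ z ≤ -9) → 2*x + 4*z ≠ -4) ∧ ((¬(3*x > -3 ↔ z ≤ -9)) → 2*x ≠ 22)))
Answer: WP = ((3*z > 0 ∧ z > -12) → (∀x_1. (((3*x_1 > -3 ↔ z ≤ -9) → 2*x_1 + 4*z ≠ -4) ∧ ((¬(3*x_1 > -3 ↔ z ≤ -9)) → 2*x_1 ≠ 22)))) ∧ ((¬(3*z > 0 ∧ z > -12)) → (2*x + z < 2 ∧ ((3*x > -3 ↔ z ≤ -9) → 2*x + 4*z ≠ -4) ∧ ((¬(3*x > -3 ↔ z ≤ -9)) → 2*x ≠ 22)))


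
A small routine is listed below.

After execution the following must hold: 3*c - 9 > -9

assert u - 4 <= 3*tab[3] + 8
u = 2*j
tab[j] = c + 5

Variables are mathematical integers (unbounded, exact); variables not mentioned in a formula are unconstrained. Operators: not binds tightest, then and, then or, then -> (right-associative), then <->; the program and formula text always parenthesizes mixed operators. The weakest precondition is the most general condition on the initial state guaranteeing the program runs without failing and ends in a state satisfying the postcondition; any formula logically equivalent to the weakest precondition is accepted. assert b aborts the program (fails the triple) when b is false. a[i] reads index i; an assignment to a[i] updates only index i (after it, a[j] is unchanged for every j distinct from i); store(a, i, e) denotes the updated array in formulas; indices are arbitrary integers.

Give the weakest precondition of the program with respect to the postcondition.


Working backward. After the program, the postcondition 3*c - 9 > -9 must hold; in canonical form it is 3*c > 0.
Before tab[j] := c + 5: 3*c > 0
Before u := 2*j: 3*c > 0
Before assert u - 4 <= 3*tab[3] + 8: u <= 3*tab[3] + 12 and 3*c > 0
Answer: WP = u <= 3*tab[3] + 12 and 3*c > 0


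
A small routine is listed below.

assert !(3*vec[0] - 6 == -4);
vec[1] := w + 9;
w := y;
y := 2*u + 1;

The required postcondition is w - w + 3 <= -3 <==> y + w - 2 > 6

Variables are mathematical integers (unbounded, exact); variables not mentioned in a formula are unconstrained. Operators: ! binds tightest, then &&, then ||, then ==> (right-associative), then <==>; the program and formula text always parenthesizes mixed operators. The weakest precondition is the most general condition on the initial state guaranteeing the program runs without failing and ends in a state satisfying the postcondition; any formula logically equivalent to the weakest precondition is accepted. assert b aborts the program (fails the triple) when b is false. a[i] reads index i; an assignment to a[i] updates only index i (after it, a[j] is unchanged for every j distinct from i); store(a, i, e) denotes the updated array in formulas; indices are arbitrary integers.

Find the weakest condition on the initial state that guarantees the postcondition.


Working backward. After the program, the postcondition w - w + 3 <= -3 <==> y + w - 2 > 6 must hold; in canonical form it is !(w + y > 8).
Before y := 2*u + 1: !(2*u + w > 7)
Before w := y: !(2*u + y > 7)
Before vec[1] := w + 9: !(2*u + y > 7)
Before assert !(3*vec[0] - 6 == -4): (!(3*vec[0] == 2)) && (!(2*u + y > 7))
Answer: WP = (!(3*vec[0] == 2)) && (!(2*u + y > 7))
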